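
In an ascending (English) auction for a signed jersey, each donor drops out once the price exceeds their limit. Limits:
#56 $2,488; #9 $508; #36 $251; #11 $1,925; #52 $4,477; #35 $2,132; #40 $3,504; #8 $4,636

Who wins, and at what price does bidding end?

Sorting limits: 4,636 (#8) > 4,477 (#52) > 3,504 (#40) > 2,488 (#56) > 2,132 (#35) > 1,925 (#11) > …
Once the price passes $4,477, only #8 is left; the hammer falls at #52's limit of $4,477.

#8 wins at $4,477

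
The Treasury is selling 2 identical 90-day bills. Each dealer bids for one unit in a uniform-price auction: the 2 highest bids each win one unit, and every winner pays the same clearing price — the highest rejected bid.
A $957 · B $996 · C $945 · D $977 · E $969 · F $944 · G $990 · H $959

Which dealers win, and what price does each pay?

B, G; each pays $977

Bids ranked high→low: 996 (B), 990 (G), 977 (D), 969 (E), …
The 2 highest are B, G.
First losing bid is D's $977, which sets the uniform price.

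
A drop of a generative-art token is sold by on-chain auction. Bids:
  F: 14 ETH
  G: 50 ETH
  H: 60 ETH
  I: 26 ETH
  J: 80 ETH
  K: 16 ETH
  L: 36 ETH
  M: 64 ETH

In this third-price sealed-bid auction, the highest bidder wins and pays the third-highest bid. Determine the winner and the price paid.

Bids ranked: 80 (J) > 64 (M) > 60 (H) > 50 (G) > 36 (L) > 26 (I) > …
J is highest; pays the third-highest bid, 60 ETH.

J pays 60 ETH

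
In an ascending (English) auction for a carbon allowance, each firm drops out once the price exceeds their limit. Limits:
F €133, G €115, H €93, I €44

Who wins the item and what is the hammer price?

Limits in order: 133 (F) > 115 (G) > 93 (H) > 44 (I)
Once the price passes €115, only F is left; the hammer falls at G's limit of €115.

F wins at €115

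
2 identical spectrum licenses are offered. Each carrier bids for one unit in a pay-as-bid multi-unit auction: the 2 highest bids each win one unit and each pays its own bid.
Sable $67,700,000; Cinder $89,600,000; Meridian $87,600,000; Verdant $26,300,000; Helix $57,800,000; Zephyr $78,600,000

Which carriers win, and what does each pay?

Cinder $89,600,000, Meridian $87,600,000

Sorting: 89,600,000 (Cinder), 87,600,000 (Meridian), 78,600,000 (Zephyr), 67,700,000 (Sable), …
The 2 highest are Cinder, Meridian.
Each winner pays its own bid: Cinder $89,600,000, Meridian $87,600,000.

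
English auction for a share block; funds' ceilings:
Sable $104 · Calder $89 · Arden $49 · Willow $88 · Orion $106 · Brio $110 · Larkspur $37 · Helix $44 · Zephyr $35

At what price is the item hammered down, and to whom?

Open ascending-bid auction: the price rises until one bidder remains; the winner pays the price at which the last rival dropped out.
Sorting limits: 110 (Brio) > 106 (Orion) > 104 (Sable) > 89 (Calder) > 88 (Willow) > 49 (Arden) > …
Bidding ends when Orion exits at $106; Brio takes it.

Brio wins at $106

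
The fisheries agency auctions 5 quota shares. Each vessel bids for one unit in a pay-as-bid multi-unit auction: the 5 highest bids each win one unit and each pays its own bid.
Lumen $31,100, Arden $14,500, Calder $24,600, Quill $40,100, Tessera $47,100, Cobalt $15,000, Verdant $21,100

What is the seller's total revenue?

Total revenue: $164,000

Sorting: 47,100 (Tessera), 40,100 (Quill), 31,100 (Lumen), 24,600 (Calder), 21,100 (Verdant), 15,000 (Cobalt), 14,500 (Arden)
Winners (5 units): Tessera, Quill, Lumen, Calder, Verdant.
Total revenue = 47,100 + 40,100 + 31,100 + 24,600 + 21,100 = $164,000.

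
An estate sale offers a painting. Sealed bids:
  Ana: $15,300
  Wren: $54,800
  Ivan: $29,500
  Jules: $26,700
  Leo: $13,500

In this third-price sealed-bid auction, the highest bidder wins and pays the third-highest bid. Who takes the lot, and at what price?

Wren pays $26,700

Sorting bids: 54,800 (Wren) > 29,500 (Ivan) > 26,700 (Jules) > 15,300 (Ana) > 13,500 (Leo)
Wren wins; payment is bid #3 in the ranking = $26,700.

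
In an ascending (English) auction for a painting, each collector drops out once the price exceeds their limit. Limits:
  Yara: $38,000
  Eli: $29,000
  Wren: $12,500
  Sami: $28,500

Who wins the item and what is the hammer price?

Yara wins at $29,000

Limits in order: 38,000 (Yara) > 29,000 (Eli) > 28,500 (Sami) > 12,500 (Wren)
Once the price passes $29,000, only Yara is left; the hammer falls at Eli's limit of $29,000.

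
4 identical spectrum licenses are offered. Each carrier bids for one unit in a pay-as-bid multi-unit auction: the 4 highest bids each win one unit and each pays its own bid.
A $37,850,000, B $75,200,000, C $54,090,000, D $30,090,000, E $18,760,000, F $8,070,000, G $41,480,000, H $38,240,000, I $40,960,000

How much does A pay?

Ordering the bids: 75,200,000 (B), 54,090,000 (C), 41,480,000 (G), 40,960,000 (I), 38,240,000 (H), 37,850,000 (A), …
Winners (4 units): B, C, G, I.
A does not win → $0.

A pays $0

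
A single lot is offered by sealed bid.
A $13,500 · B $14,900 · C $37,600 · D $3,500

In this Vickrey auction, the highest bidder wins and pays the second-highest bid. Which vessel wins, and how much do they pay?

Rule: the highest bidder wins and pays the second-highest bid.
Bids ranked: 37,600 (C) > 14,900 (B) > 13,500 (A) > 3,500 (D)
C wins with the highest bid; price is set by the runner-up at $14,900.

C pays $14,900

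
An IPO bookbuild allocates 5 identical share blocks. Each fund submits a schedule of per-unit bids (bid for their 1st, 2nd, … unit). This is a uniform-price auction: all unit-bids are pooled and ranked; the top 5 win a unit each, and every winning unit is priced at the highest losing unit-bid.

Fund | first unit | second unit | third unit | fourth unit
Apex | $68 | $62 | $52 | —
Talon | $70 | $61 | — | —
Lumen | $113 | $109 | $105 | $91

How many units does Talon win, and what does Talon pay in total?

Talon: 1 unit, pays $68

All unit-bids, highest first — top 5: 113 (Lumen-1), 109 (Lumen-2), 105 (Lumen-3), 91 (Lumen-4), 70 (Talon-1)
First bid not allocated: $68.
Talon wins 1 unit(s) at $68 each.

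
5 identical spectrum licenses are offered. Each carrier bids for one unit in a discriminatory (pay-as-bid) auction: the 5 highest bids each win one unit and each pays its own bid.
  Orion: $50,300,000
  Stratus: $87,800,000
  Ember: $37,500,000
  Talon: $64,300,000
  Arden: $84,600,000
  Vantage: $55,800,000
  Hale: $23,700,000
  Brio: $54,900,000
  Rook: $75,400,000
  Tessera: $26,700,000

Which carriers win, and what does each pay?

Ordering the bids: 87,800,000 (Stratus), 84,600,000 (Arden), 75,400,000 (Rook), 64,300,000 (Talon), 55,800,000 (Vantage), 54,900,000 (Brio), 50,300,000 (Orion), …
Top 5: Stratus, Arden, Rook, Talon, Vantage.
Each winner pays its own bid: Stratus $87,800,000, Arden $84,600,000, Rook $75,400,000, Talon $64,300,000, Vantage $55,800,000.

Stratus $87,800,000, Arden $84,600,000, Rook $75,400,000, Talon $64,300,000, Vantage $55,800,000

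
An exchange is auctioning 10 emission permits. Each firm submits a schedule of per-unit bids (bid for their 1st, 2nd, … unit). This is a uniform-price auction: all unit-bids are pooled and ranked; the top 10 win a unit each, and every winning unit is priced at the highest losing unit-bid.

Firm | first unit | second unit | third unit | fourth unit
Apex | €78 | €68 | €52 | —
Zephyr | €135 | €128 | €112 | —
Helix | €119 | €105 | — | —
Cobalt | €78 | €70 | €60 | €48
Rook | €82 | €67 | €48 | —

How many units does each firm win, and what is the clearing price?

Pooled unit-bids ranked (top 10): 135 (Zephyr-1), 128 (Zephyr-2), 119 (Helix-1), 112 (Zephyr-3), 105 (Helix-2), 82 (Rook-1), 78 (Apex-1), 78 (Cobalt-1), 70 (Cobalt-2), 68 (Apex-2)
Highest rejected unit-bid = €67.
Allocation: Apex 2, Cobalt 2, Helix 2, Rook 1, Zephyr 3.

Apex 2, Cobalt 2, Helix 2, Rook 1, Zephyr 3; clearing price €67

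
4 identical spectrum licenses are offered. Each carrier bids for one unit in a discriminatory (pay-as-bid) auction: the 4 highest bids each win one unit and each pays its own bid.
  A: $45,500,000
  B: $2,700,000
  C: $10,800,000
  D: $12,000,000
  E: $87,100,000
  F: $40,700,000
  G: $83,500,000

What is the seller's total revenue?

Total revenue: $256,800,000

Ordering the bids: 87,100,000 (E), 83,500,000 (G), 45,500,000 (A), 40,700,000 (F), 12,000,000 (D), 10,800,000 (C), …
Winners (4 units): E, G, A, F.
Total revenue = 87,100,000 + 83,500,000 + 45,500,000 + 40,700,000 = $256,800,000.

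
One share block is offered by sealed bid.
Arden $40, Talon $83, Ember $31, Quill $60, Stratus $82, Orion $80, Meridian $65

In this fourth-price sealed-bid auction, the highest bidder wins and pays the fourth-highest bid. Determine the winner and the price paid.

Talon pays $65

Rule: the highest bidder wins and pays the fourth-highest bid.
Bids in order: 83 (Talon) > 82 (Stratus) > 80 (Orion) > 65 (Meridian) > 60 (Quill) > 40 (Arden) > …
Talon is highest; pays the fourth-highest bid, $65.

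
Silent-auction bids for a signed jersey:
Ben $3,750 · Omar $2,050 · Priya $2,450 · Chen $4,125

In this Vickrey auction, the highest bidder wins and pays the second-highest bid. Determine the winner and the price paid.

Chen pays $3,750

Bids in order: 4,125 (Chen) > 3,750 (Ben) > 2,450 (Priya) > 2,050 (Omar)
Chen is highest; pays the second-highest bid, $3,750.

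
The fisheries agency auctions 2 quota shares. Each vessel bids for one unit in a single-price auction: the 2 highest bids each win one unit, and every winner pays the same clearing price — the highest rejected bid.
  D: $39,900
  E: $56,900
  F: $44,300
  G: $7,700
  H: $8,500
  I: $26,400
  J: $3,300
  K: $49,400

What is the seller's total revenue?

Sorting: 56,900 (E), 49,400 (K), 44,300 (F), 39,900 (D), …
The 2 highest are E, K.
Highest unsuccessful bid: $44,300 → clearing price.
Total revenue = 2 × $44,300 = $88,600.

Total revenue: $88,600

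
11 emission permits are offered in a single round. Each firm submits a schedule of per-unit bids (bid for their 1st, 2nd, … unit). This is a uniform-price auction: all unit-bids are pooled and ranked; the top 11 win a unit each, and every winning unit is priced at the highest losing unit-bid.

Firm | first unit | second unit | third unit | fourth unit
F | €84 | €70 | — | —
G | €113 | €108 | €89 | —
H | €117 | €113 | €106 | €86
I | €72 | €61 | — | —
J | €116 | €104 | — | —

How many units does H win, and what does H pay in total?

H: 4 units, pays €280

All unit-bids, highest first — top 11: 117 (H-1), 116 (J-1), 113 (G-1), 113 (H-2), 108 (G-2), 106 (H-3), 104 (J-2), 89 (G-3), 86 (H-4), 84 (F-1), 72 (I-1)
First bid not allocated: €70.
H wins 4 unit(s) at €70 each.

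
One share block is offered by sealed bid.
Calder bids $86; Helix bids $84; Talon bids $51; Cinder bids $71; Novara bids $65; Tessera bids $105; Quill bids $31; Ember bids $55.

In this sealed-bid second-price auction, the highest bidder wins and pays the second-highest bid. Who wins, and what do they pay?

Tessera pays $86

Bids in order: 105 (Tessera) > 86 (Calder) > 84 (Helix) > 71 (Cinder) > 65 (Novara) > 55 (Ember) > …
Tessera wins with the highest bid; price is set by the runner-up at $86.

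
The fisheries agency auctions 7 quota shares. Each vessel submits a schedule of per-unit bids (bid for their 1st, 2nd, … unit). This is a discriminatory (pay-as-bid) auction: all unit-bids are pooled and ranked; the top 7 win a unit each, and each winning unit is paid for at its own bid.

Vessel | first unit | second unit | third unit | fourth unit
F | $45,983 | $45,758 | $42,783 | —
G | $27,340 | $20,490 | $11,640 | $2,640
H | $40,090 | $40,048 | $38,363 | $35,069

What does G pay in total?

G pays $0

Pooled unit-bids ranked (top 7): 45,983 (F-1), 45,758 (F-2), 42,783 (F-3), 40,090 (H-1), 40,048 (H-2), 38,363 (H-3), 35,069 (H-4)
Next rejected bid: $27,340 (not a price — pay-as-bid).
G wins no units.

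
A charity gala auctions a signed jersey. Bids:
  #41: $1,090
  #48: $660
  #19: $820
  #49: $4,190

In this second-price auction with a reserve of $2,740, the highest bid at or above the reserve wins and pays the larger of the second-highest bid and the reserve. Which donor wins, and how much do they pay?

#49 pays $2,740

Bids in order: 4,190 (#49) > 1,090 (#41) > 820 (#19) > 660 (#48)
#49 has the top bid at or above the reserve ($4,190).
max(second-highest $1,090, reserve $2,740) = $2,740.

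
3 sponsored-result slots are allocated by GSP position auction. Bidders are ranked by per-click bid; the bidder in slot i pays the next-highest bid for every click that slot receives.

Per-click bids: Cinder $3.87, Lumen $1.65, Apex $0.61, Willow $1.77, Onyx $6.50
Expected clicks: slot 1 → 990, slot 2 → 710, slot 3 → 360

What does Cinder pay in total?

Per-click bids in order: $6.50 (Onyx) > $3.87 (Cinder) > $1.77 (Willow) > $1.65 (Lumen) > …
Cinder holds slot 2 → pays next bid $1.77 × 710 clicks = $1256.70.

Cinder pays $1256.70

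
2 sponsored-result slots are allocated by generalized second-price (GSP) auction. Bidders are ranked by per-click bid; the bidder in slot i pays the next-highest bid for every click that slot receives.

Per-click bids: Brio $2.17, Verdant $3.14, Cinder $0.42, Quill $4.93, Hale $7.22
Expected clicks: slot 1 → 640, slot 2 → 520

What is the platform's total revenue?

Total revenue: $4788.00

Per-click bids in order: $7.22 (Hale) > $4.93 (Quill) > $3.14 (Verdant) > …
Slot 1: Hale pays $4.93 × 640 = $3155.20
Slot 2: Quill pays $3.14 × 520 = $1632.80
Total = $4788.00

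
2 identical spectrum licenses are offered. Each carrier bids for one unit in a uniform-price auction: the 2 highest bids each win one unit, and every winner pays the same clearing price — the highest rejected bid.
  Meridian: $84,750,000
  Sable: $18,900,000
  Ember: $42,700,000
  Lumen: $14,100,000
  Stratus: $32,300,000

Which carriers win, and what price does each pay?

Ordering the bids: 84,750,000 (Meridian), 42,700,000 (Ember), 32,300,000 (Stratus), 18,900,000 (Sable), …
Top 2: Meridian, Ember.
Clearing price = highest rejected bid = $32,300,000.

Meridian, Ember; each pays $32,300,000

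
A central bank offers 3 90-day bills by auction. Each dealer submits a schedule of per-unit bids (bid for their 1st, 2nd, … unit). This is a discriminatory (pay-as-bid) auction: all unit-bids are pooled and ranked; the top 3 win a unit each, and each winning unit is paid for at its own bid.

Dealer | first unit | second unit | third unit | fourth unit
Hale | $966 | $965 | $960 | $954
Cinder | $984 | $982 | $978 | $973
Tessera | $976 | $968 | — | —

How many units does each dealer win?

Cinder 3

All unit-bids, highest first — top 3: 984 (Cinder-1), 982 (Cinder-2), 978 (Cinder-3)
Next rejected bid: $976 (not a price — pay-as-bid).
Allocation: Cinder 3.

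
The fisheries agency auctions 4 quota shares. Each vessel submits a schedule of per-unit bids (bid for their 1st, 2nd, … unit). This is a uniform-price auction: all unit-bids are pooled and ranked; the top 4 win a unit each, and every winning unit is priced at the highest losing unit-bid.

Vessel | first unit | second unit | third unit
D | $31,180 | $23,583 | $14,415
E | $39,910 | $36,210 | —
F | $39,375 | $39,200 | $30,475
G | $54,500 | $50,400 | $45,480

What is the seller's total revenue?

Total revenue: $157,500

Pooled unit-bids ranked (top 4): 54,500 (G-1), 50,400 (G-2), 45,480 (G-3), 39,910 (E-1)
Highest rejected unit-bid = $39,375.
Allocation: E 1, G 3. Every unit priced at $39,375.
Revenue = 4 × 39,375 = $157,500.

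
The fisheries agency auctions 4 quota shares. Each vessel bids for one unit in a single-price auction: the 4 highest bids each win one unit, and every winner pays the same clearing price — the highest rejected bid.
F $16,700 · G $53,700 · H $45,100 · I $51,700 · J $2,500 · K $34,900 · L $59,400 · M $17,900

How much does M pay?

Bids ranked high→low: 59,400 (L), 53,700 (G), 51,700 (I), 45,100 (H), 34,900 (K), 17,900 (M), …
Top 4: L, G, I, H.
First losing bid is K's $34,900, which sets the uniform price.
M does not win → pays $0.

M pays $0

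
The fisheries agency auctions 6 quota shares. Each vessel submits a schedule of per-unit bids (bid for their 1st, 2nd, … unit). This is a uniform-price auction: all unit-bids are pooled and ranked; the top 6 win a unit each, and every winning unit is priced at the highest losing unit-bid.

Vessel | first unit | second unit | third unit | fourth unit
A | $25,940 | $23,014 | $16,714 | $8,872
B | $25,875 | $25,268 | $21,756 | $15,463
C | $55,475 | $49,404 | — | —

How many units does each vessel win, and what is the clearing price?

All unit-bids, highest first — top 6: 55,475 (C-1), 49,404 (C-2), 25,940 (A-1), 25,875 (B-1), 25,268 (B-2), 23,014 (A-2)
Highest rejected unit-bid = $21,756.
Allocation: A 2, B 2, C 2.

A 2, B 2, C 2; clearing price $21,756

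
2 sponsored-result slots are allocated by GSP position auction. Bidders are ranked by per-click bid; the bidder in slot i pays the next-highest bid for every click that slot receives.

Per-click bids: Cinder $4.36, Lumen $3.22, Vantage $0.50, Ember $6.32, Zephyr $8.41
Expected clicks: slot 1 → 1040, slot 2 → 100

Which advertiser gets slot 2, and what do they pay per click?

Ember; $4.36 per click

Sorting advertisers: $8.41 (Zephyr) > $6.32 (Ember) > $4.36 (Cinder) > …
Slot 2 goes to the second-ranked bidder, Ember, who pays the next bid down: $4.36/click.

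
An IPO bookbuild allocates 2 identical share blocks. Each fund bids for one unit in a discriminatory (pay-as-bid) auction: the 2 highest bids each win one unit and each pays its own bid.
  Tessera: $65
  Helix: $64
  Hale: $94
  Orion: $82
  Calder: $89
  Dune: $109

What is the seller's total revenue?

Ordering the bids: 109 (Dune), 94 (Hale), 89 (Calder), 82 (Orion), …
Top 2: Dune, Hale.
Total revenue = 109 + 94 = $203.

Total revenue: $203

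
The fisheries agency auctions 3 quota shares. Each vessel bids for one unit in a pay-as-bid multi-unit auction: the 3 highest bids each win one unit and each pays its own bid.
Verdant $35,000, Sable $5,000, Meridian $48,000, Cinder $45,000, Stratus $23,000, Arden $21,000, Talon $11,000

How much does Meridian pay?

Ordering the bids: 48,000 (Meridian), 45,000 (Cinder), 35,000 (Verdant), 23,000 (Stratus), 21,000 (Arden), …
The 3 highest are Meridian, Cinder, Verdant.
Meridian wins → own bid $48,000.

Meridian pays $48,000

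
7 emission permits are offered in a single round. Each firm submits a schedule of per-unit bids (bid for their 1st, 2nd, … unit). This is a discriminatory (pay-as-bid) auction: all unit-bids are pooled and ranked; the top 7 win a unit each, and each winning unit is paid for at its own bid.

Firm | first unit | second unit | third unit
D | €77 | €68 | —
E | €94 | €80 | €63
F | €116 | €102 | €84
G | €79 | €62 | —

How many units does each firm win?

D 1, E 2, F 3, G 1

Merging the schedules and taking the best 7: 116 (F-1), 102 (F-2), 94 (E-1), 84 (F-3), 80 (E-2), 79 (G-1), 77 (D-1)
Next rejected bid: €68 (not a price — pay-as-bid).
Allocation: D 1, E 2, F 3, G 1.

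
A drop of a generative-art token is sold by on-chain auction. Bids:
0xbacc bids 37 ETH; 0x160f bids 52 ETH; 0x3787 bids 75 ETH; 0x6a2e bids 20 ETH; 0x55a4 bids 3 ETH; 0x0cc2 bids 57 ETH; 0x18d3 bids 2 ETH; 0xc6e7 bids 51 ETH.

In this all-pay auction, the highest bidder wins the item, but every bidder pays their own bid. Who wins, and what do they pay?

0x3787 pays 75 ETH

Sorting bids: 75 (0x3787) > 57 (0x0cc2) > 52 (0x160f) > 51 (0xc6e7) > 37 (0xbacc) > 20 (0x6a2e) > …
0x3787 wins with the top bid; all bids are sunk regardless.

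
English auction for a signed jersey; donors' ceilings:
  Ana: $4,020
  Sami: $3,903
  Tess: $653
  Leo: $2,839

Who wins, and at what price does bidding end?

Ana wins at $3,903

Limits ranked: 4,020 (Ana) > 3,903 (Sami) > 2,839 (Leo) > 653 (Tess)
Sami is the last rival to drop out, at $3,903; Ana remains and wins at that price.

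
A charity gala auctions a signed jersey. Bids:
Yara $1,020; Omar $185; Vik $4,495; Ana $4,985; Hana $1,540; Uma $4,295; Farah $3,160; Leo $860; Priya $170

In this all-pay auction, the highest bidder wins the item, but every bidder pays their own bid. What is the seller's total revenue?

Rule: the highest bidder wins the item, but every bidder pays their own bid.
Bids in order: 4,985 (Ana) > 4,495 (Vik) > 4,295 (Uma) > 3,160 (Farah) > 1,540 (Hana) > 1,020 (Yara) > …
Every bidder forfeits their bid regardless of winning.
Revenue = 1,020 + 185 + 4,495 + 4,985 + 1,540 + 4,295 + 3,160 + 860 + 170 = $20,710.

Total revenue: $20,710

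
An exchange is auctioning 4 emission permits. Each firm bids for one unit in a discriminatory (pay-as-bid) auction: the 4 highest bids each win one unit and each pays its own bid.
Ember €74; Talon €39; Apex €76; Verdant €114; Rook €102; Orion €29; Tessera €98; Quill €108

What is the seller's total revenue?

Total revenue: €422

Bids ranked high→low: 114 (Verdant), 108 (Quill), 102 (Rook), 98 (Tessera), 76 (Apex), 74 (Ember), …
Top 4: Verdant, Quill, Rook, Tessera.
Total revenue = 114 + 108 + 102 + 98 = €422.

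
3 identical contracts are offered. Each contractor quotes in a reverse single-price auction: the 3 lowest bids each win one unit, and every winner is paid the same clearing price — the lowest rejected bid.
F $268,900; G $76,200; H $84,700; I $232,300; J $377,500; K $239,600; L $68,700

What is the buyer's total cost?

Total cost: $696,900

Ordering the bids: 68,700 (L), 76,200 (G), 84,700 (H), 232,300 (I), 239,600 (K), …
Lowest 3: L, G, H.
Lowest unsuccessful bid: $232,300 → clearing price.
Total cost = 3 × $232,300 = $696,900.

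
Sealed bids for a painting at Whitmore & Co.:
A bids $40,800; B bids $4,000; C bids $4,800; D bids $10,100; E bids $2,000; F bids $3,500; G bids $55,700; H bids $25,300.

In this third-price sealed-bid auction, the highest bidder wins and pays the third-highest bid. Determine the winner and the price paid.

G pays $25,300

Third-price sealed-bid auction: the highest bidder wins and pays the third-highest bid.
Bids in order: 55,700 (G) > 40,800 (A) > 25,300 (H) > 10,100 (D) > 4,800 (C) > 4,000 (B) > …
G wins; payment is bid #3 in the ranking = $25,300.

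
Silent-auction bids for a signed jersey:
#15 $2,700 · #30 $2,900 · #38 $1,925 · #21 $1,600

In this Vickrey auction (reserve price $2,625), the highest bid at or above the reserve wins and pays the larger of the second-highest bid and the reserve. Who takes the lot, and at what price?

Vickrey auction (reserve price $2,625): the highest bid at or above the reserve wins and pays the larger of the second-highest bid and the reserve.
Bids in order: 2,900 (#30) > 2,700 (#15) > 1,925 (#38) > 1,600 (#21)
Highest eligible bid: #30 at $2,900.
Second-highest bid $2,700 exceeds the reserve $2,625 → payment $2,700.

#30 pays $2,700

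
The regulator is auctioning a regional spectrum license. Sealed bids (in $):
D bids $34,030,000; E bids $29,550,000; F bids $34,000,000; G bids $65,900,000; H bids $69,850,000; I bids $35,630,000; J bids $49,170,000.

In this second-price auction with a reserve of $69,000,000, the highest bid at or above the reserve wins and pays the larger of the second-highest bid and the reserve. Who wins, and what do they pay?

Rule: the highest bid at or above the reserve wins and pays the larger of the second-highest bid and the reserve.
Sorting bids: 69,850,000 (H) > 65,900,000 (G) > 49,170,000 (J) > 35,630,000 (I) > 34,030,000 (D) > 34,000,000 (F) > …
Highest eligible bid: H at $69,850,000.
Second-highest bid $65,900,000 is below the reserve $69,000,000, so the reserve binds → payment $69,000,000.

H pays $69,000,000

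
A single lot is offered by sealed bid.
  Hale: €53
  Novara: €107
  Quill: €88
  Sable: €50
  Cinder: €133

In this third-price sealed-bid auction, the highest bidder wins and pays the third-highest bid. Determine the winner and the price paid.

Sorting bids: 133 (Cinder) > 107 (Novara) > 88 (Quill) > 53 (Hale) > 50 (Sable)
Cinder is highest; pays the third-highest bid, €88.

Cinder pays €88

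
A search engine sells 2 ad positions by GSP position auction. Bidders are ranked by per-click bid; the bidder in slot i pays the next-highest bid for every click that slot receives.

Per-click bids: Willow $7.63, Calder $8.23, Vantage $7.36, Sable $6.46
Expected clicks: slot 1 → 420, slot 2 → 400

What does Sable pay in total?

Sable pays $0.00

Sorting advertisers: $8.23 (Calder) > $7.63 (Willow) > $7.36 (Vantage) > …
Sable ranks below slot 2 → no slot, pays nothing.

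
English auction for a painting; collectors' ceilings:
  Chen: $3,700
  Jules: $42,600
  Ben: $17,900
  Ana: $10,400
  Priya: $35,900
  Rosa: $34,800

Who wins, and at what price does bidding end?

Jules wins at $35,900

Rule: the price rises until one bidder remains; the winner pays the price at which the last rival dropped out.
Limits in order: 42,600 (Jules) > 35,900 (Priya) > 34,800 (Rosa) > 17,900 (Ben) > 10,400 (Ana) > 3,700 (Chen)
Once the price passes $35,900, only Jules is left; the hammer falls at Priya's limit of $35,900.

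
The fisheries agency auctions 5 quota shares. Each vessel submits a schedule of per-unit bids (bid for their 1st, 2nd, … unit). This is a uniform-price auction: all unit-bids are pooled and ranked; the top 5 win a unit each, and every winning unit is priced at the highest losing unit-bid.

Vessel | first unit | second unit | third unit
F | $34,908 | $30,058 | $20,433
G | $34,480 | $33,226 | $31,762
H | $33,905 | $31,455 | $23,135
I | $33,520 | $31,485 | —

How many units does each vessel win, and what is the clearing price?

F 1, G 2, H 1, I 1; clearing price $31,762

All unit-bids, highest first — top 5: 34,908 (F-1), 34,480 (G-1), 33,905 (H-1), 33,520 (I-1), 33,226 (G-2)
Highest rejected unit-bid = $31,762.
Allocation: F 1, G 2, H 1, I 1.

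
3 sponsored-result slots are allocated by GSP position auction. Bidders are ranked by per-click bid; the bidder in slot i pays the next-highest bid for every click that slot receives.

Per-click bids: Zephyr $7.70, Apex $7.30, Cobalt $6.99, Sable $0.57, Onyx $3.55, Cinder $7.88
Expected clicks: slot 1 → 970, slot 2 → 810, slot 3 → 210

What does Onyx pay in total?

Ranked by bid: $7.88 (Cinder) > $7.70 (Zephyr) > $7.30 (Apex) > $6.99 (Cobalt) > …
Onyx ranks below slot 3 → no slot, pays nothing.

Onyx pays $0.00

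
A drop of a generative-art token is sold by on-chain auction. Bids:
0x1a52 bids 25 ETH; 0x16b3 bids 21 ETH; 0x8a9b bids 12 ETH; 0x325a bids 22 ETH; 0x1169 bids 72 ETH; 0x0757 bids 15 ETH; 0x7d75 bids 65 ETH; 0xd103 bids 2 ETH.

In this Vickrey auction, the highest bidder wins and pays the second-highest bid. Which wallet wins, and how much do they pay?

0x1169 pays 65 ETH

Rule: the highest bidder wins and pays the second-highest bid.
Bids in order: 72 (0x1169) > 65 (0x7d75) > 25 (0x1a52) > 22 (0x325a) > 21 (0x16b3) > 15 (0x0757) > …
Second-price: 0x1169 pays 0x7d75's bid of 65 ETH.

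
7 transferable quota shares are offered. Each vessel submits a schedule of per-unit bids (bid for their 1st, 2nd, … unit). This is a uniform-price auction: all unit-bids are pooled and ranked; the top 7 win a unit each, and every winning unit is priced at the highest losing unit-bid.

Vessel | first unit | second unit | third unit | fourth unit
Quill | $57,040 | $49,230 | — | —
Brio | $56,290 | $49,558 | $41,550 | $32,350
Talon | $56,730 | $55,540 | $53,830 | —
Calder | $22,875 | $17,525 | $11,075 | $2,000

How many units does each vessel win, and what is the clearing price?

Brio 2, Quill 2, Talon 3; clearing price $41,550

Pooled unit-bids ranked (top 7): 57,040 (Quill-1), 56,730 (Talon-1), 56,290 (Brio-1), 55,540 (Talon-2), 53,830 (Talon-3), 49,558 (Brio-2), 49,230 (Quill-2)
First bid not allocated: $41,550.
Allocation: Brio 2, Quill 2, Talon 3.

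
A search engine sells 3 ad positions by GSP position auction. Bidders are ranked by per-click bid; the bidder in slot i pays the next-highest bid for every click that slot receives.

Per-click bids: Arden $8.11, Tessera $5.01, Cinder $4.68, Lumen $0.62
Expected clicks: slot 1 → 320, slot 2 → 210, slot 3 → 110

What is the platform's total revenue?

Per-click bids in order: $8.11 (Arden) > $5.01 (Tessera) > $4.68 (Cinder) > $0.62 (Lumen)
Slot 1: Arden pays $5.01 × 320 = $1603.20
Slot 2: Tessera pays $4.68 × 210 = $982.80
Slot 3: Cinder pays $0.62 × 110 = $68.20
Total = $2654.20

Total revenue: $2654.20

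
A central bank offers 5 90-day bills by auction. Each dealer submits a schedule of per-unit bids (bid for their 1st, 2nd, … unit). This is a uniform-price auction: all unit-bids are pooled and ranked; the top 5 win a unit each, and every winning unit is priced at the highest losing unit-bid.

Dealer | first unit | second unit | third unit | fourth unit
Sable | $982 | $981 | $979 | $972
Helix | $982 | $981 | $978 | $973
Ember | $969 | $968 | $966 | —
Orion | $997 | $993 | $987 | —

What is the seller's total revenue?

All unit-bids, highest first — top 5: 997 (Orion-1), 993 (Orion-2), 987 (Orion-3), 982 (Sable-1), 982 (Helix-1)
Highest rejected unit-bid = $981.
Allocation: Helix 1, Orion 3, Sable 1. Every unit priced at $981.
Revenue = 5 × 981 = $4,905.

Total revenue: $4,905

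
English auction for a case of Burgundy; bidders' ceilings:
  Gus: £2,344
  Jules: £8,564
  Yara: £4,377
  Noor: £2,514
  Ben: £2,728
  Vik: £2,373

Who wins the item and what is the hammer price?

Limits in order: 8,564 (Jules) > 4,377 (Yara) > 2,728 (Ben) > 2,514 (Noor) > 2,373 (Vik) > 2,344 (Gus)
Bidding ends when Yara exits at £4,377; Jules takes it.

Jules wins at £4,377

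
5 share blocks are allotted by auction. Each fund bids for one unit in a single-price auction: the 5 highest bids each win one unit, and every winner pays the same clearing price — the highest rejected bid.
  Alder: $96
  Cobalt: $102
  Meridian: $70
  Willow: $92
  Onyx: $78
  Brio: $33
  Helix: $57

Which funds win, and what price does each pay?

Bids ranked high→low: 102 (Cobalt), 96 (Alder), 92 (Willow), 78 (Onyx), 70 (Meridian), 57 (Helix), 33 (Brio)
The 5 highest are Cobalt, Alder, Willow, Onyx, Meridian.
Highest unsuccessful bid: $57 → clearing price.

Cobalt, Alder, Willow, Onyx, Meridian; each pays $57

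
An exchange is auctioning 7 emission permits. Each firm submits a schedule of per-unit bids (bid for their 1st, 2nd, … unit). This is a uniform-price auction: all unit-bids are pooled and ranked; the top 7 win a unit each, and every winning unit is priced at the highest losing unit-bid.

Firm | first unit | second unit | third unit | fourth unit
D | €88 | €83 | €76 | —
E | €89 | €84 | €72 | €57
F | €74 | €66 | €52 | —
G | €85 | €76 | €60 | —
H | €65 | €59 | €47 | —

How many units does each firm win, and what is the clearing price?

Merging the schedules and taking the best 7: 89 (E-1), 88 (D-1), 85 (G-1), 84 (E-2), 83 (D-2), 76 (D-3), 76 (G-2)
First bid not allocated: €74.
Allocation: D 3, E 2, G 2.

D 3, E 2, G 2; clearing price €74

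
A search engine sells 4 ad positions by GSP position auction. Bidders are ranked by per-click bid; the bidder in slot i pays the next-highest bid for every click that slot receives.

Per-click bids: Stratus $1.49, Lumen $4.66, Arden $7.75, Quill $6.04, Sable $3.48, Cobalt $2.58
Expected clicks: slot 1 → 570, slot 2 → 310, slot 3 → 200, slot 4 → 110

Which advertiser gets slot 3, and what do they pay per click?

Ranked by bid: $7.75 (Arden) > $6.04 (Quill) > $4.66 (Lumen) > $3.48 (Sable) > $2.58 (Cobalt) > …
Slot 3 goes to the third-ranked bidder, Lumen, who pays the next bid down: $3.48/click.

Lumen; $3.48 per click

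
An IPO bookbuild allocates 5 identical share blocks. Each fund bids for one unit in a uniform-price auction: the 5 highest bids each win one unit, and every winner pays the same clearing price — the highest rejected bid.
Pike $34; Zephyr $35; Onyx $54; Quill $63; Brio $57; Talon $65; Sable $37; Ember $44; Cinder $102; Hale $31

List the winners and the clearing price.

Bids ranked high→low: 102 (Cinder), 65 (Talon), 63 (Quill), 57 (Brio), 54 (Onyx), 44 (Ember), 37 (Sable), …
The 5 highest are Cinder, Talon, Quill, Brio, Onyx.
Highest unsuccessful bid: $44 → clearing price.

Cinder, Talon, Quill, Brio, Onyx; each pays $44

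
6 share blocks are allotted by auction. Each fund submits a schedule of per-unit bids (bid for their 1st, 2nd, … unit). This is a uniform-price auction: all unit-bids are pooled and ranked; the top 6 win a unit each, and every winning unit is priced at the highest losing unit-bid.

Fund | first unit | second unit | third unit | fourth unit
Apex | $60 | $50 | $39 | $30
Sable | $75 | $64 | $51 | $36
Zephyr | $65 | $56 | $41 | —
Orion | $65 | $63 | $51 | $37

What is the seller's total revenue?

Total revenue: $336

All unit-bids, highest first — top 6: 75 (Sable-1), 65 (Zephyr-1), 65 (Orion-1), 64 (Sable-2), 63 (Orion-2), 60 (Apex-1)
Highest rejected unit-bid = $56.
Allocation: Apex 1, Orion 2, Sable 2, Zephyr 1. Every unit priced at $56.
Revenue = 6 × 56 = $336.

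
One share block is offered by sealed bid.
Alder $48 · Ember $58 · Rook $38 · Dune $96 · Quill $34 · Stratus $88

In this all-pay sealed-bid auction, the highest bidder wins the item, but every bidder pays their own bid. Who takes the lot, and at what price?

Bids ranked: 96 (Dune) > 88 (Stratus) > 58 (Ember) > 48 (Alder) > 38 (Rook) > 34 (Quill)
Dune wins with the top bid; all bids are sunk regardless.

Dune pays $96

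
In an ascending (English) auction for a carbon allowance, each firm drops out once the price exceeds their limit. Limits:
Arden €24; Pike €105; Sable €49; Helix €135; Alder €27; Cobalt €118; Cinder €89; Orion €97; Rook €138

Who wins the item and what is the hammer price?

Rook wins at €135

Limits in order: 138 (Rook) > 135 (Helix) > 118 (Cobalt) > 105 (Pike) > 97 (Orion) > 89 (Cinder) > …
Helix is the last rival to drop out, at €135; Rook remains and wins at that price.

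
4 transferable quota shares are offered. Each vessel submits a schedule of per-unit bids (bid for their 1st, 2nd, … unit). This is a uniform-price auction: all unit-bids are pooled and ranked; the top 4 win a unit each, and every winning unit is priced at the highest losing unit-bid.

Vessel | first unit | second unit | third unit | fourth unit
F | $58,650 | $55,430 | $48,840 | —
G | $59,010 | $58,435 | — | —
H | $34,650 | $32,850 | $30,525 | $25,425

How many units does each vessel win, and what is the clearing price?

Merging the schedules and taking the best 4: 59,010 (G-1), 58,650 (F-1), 58,435 (G-2), 55,430 (F-2)
First bid not allocated: $48,840.
Allocation: F 2, G 2.

F 2, G 2; clearing price $48,840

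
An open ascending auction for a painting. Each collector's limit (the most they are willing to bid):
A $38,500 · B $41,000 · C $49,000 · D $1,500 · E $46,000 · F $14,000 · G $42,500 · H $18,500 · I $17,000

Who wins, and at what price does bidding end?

C wins at $46,000

Ascending (English) auction: the price rises until one bidder remains; the winner pays the price at which the last rival dropped out.
Limits ranked: 49,000 (C) > 46,000 (E) > 42,500 (G) > 41,000 (B) > 38,500 (A) > 18,500 (H) > …
Bidding ends when E exits at $46,000; C takes it.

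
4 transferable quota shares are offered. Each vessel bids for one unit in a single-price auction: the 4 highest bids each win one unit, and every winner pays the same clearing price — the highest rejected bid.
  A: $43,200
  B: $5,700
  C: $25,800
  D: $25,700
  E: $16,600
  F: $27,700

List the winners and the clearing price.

Sorting: 43,200 (A), 27,700 (F), 25,800 (C), 25,700 (D), 16,600 (E), 5,700 (B)
The 4 highest are A, F, C, D.
Highest unsuccessful bid: $16,600 → clearing price.

A, F, C, D; each pays $16,600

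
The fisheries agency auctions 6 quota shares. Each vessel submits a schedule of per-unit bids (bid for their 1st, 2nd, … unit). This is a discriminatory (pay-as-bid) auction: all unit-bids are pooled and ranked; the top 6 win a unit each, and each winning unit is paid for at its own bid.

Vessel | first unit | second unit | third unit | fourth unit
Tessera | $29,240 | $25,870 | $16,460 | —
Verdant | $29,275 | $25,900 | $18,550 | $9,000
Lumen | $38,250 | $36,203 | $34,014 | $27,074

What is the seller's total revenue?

Total revenue: $194,056

All unit-bids, highest first — top 6: 38,250 (Lumen-1), 36,203 (Lumen-2), 34,014 (Lumen-3), 29,275 (Verdant-1), 29,240 (Tessera-1), 27,074 (Lumen-4)
Next rejected bid: $25,900 (not a price — pay-as-bid).
Each winning unit pays its own bid.
Revenue = 38,250 + 36,203 + 34,014 + 29,275 + 29,240 + 27,074 = $194,056.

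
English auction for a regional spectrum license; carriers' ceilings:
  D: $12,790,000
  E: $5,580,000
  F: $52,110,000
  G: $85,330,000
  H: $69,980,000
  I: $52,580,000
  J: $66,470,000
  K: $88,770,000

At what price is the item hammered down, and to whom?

Ascending (English) auction: the price rises until one bidder remains; the winner pays the price at which the last rival dropped out.
Sorting limits: 88,770,000 (K) > 85,330,000 (G) > 69,980,000 (H) > 66,470,000 (J) > 52,580,000 (I) > 52,110,000 (F) > …
G is the last rival to drop out, at $85,330,000; K remains and wins at that price.

K wins at $85,330,000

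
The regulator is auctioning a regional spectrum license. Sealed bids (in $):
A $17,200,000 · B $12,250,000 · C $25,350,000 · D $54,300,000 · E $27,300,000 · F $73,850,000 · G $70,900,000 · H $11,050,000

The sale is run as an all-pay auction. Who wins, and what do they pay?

F pays $73,850,000

Sorting bids: 73,850,000 (F) > 70,900,000 (G) > 54,300,000 (D) > 27,300,000 (E) > 25,350,000 (C) > 17,200,000 (A) > …
F wins with the top bid; all bids are sunk regardless.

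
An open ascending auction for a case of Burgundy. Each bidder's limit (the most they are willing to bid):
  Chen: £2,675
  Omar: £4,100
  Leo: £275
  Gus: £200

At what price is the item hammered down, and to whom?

Limits in order: 4,100 (Omar) > 2,675 (Chen) > 275 (Leo) > 200 (Gus)
Bidding ends when Chen exits at £2,675; Omar takes it.

Omar wins at £2,675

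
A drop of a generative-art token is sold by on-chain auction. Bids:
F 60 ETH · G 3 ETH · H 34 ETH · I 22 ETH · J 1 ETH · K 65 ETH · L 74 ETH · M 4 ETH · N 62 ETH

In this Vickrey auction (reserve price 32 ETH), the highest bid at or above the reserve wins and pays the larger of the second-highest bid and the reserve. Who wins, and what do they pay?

L pays 65 ETH

Rule: the highest bid at or above the reserve wins and pays the larger of the second-highest bid and the reserve.
Sorting bids: 74 (L) > 65 (K) > 62 (N) > 60 (F) > 34 (H) > 22 (I) > …
Highest eligible bid: L at 74 ETH.
Second-highest bid 65 ETH exceeds the reserve 32 ETH → payment 65 ETH.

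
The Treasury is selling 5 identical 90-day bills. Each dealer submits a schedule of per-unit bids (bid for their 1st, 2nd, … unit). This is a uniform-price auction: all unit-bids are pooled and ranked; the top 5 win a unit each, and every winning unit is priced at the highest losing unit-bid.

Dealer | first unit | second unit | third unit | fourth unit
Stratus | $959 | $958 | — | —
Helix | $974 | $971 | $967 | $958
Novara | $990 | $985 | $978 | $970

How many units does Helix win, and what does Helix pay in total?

Pooled unit-bids ranked (top 5): 990 (Novara-1), 985 (Novara-2), 978 (Novara-3), 974 (Helix-1), 971 (Helix-2)
First bid not allocated: $970.
Helix wins 2 unit(s) at $970 each.

Helix: 2 units, pays $1,940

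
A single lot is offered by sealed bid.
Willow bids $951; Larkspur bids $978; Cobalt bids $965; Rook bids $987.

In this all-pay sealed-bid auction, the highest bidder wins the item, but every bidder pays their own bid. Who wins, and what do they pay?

Bids in order: 987 (Rook) > 978 (Larkspur) > 965 (Cobalt) > 951 (Willow)
Rook wins with the top bid; all bids are sunk regardless.

Rook pays $987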